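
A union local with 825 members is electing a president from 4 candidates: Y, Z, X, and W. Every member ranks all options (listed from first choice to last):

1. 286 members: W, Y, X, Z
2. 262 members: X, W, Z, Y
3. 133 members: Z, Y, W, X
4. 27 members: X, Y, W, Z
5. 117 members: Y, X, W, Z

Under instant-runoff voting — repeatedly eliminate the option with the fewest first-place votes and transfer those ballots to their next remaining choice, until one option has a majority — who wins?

Round 1: Y 117, Z 133, X 289, W 286. Eliminate Y.
Round 2: Z 133, X 406, W 286. Eliminate Z.
Round 3: X 406, W 419. W has a majority.

W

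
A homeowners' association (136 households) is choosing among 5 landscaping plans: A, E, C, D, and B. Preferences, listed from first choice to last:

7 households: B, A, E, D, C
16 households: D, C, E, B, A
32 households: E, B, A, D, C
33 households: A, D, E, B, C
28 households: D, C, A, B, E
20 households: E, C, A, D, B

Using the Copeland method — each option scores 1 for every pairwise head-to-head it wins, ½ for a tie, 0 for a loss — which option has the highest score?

A: beats C, D, and B; ties E → score 3.5.
E: beats C and B; ties A; loses to D → score 2.5.
C: loses to A, E, D, and B → score 0.
D: beats E, C, and B; loses to A → score 3.
B: beats C; loses to A, E, and D → score 1.
A has the best pairwise record.

A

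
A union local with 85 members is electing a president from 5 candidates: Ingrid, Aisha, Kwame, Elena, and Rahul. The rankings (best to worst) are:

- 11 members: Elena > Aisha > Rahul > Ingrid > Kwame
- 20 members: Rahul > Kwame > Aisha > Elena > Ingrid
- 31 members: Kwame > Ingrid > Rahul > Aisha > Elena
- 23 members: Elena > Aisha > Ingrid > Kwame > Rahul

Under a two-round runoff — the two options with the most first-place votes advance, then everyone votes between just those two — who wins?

Round 1 first-place votes: Ingrid 0, Aisha 0, Kwame 31, Elena 34, Rahul 20.
Elena and Kwame advance.
Runoff: Elena is preferred to Kwame by 34 voters; Kwame by 51.
Kwame wins the runoff.

Kwame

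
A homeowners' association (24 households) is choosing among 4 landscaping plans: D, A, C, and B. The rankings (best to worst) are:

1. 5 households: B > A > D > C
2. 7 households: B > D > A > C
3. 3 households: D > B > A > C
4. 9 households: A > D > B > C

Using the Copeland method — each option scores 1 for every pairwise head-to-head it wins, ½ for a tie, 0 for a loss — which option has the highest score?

D: beats C; ties B; loses to A → score 1.5.
A: beats D and C; loses to B → score 2.
C: loses to D, A, and B → score 0.
B: beats A and C; ties D → score 2.5.
B has the best pairwise record.

B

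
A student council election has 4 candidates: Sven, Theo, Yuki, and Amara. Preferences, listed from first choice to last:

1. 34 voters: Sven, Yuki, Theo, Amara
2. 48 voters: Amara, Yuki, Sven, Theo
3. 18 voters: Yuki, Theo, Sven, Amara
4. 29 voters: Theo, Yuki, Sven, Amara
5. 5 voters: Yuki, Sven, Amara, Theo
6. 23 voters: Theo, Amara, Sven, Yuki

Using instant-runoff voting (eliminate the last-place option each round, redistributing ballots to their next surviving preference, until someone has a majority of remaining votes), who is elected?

Theo

Round 1: Sven 34, Theo 52, Yuki 23, Amara 48. Eliminate Yuki.
Round 2: Sven 39, Theo 70, Amara 48. Eliminate Sven.
Round 3: Theo 104, Amara 53. Theo has a majority.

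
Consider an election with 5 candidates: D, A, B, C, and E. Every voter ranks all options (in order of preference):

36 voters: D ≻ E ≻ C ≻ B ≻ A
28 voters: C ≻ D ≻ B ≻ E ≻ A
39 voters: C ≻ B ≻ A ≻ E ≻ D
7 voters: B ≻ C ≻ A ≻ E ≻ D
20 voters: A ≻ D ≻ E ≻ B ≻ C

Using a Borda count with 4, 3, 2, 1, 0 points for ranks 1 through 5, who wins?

C

D: 36·4 + 28·3 + 39·0 + 7·0 + 20·3 = 288
A: 36·0 + 28·0 + 39·2 + 7·2 + 20·4 = 172
B: 36·1 + 28·2 + 39·3 + 7·4 + 20·1 = 257
C: 36·2 + 28·4 + 39·4 + 7·3 + 20·0 = 361
E: 36·3 + 28·1 + 39·1 + 7·1 + 20·2 = 222
C has the highest Borda score (361).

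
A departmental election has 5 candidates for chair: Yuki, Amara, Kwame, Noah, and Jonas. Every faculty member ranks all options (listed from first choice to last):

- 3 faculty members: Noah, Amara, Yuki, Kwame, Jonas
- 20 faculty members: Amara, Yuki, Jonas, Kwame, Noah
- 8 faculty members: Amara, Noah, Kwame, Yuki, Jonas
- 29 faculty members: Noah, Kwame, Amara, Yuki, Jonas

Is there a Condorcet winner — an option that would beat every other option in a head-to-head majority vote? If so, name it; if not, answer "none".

Noah

Noah vs Yuki: 40–20 for Noah.
Noah vs Amara: 32–28 for Noah.
Noah vs Kwame: 40–20 for Noah.
Noah vs Jonas: 40–20 for Noah.
Noah beats every other option head-to-head.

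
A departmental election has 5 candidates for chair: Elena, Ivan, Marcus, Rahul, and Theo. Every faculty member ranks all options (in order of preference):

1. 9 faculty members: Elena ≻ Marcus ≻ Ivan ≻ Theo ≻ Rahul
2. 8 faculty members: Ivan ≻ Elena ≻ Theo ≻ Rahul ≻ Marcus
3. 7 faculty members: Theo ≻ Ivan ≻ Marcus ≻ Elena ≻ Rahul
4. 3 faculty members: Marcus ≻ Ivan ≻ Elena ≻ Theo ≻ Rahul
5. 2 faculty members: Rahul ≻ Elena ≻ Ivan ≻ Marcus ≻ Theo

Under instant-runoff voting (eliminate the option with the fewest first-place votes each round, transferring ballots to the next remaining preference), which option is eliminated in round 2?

Marcus

Round 1: Elena 9, Ivan 8, Marcus 3, Rahul 2, Theo 7. Eliminate Rahul.
Round 2: Elena 11, Ivan 8, Marcus 3, Theo 7. Eliminate Marcus.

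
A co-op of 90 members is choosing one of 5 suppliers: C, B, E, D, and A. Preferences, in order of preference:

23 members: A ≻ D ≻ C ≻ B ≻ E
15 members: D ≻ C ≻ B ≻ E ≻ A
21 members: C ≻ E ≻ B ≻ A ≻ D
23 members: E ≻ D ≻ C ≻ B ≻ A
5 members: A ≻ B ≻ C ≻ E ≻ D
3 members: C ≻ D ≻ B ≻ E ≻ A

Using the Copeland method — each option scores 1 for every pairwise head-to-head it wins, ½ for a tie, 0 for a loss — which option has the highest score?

C

C: beats B, E, and A; loses to D → score 3.
B: beats E and A; loses to C and D → score 2.
E: beats D and A; loses to C and B → score 2.
D: beats C and B; loses to E and A → score 2.
A: beats D; loses to C, B, and E → score 1.
C has the best pairwise record.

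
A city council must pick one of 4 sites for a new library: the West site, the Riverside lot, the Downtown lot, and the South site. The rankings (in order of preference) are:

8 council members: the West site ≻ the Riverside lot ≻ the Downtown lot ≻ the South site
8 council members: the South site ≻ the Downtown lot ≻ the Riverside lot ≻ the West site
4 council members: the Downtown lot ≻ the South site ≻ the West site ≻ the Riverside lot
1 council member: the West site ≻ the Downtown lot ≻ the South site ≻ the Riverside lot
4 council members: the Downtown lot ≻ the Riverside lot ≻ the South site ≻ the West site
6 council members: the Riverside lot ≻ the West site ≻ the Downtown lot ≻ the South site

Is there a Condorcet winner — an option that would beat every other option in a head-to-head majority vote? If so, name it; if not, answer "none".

the Downtown lot vs the West site: 16–15 for the Downtown lot.
the Downtown lot vs the Riverside lot: 17–14 for the Downtown lot.
the Downtown lot vs the South site: 23–8 for the Downtown lot.
the Downtown lot beats every other option head-to-head.

the Downtown lot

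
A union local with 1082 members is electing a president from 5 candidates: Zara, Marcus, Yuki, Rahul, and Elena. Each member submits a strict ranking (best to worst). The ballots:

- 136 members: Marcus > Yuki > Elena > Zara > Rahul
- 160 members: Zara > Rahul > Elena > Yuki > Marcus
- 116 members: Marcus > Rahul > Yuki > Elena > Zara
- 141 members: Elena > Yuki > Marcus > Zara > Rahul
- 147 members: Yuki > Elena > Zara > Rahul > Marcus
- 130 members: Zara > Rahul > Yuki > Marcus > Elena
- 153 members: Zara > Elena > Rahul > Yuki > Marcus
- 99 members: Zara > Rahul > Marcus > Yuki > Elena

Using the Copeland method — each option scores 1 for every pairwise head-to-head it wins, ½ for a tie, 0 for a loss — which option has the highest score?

Zara

Zara: beats Marcus, Yuki, Rahul, and Elena → score 4.
Marcus: loses to Zara, Yuki, Rahul, and Elena → score 0.
Yuki: beats Marcus and Elena; loses to Zara and Rahul → score 2.
Rahul: beats Marcus and Yuki; loses to Zara and Elena → score 2.
Elena: beats Marcus and Rahul; loses to Zara and Yuki → score 2.
Zara has the best pairwise record.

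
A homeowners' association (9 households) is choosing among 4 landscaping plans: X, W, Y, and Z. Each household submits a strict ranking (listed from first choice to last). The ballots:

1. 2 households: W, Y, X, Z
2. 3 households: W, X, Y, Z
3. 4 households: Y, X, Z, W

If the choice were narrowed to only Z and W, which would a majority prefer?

W

Voters preferring Z to W: 4; preferring W to Z: 5.
W wins the head-to-head.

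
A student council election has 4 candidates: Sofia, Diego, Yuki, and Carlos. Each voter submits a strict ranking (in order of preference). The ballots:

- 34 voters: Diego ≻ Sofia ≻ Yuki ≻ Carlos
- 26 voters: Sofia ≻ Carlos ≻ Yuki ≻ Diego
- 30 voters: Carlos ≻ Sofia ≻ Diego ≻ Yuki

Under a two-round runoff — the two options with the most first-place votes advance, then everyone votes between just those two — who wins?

Round 1 first-place votes: Sofia 26, Diego 34, Yuki 0, Carlos 30.
Diego and Carlos advance.
Runoff: Diego is preferred to Carlos by 34 voters; Carlos by 56.
Carlos wins the runoff.

Carlos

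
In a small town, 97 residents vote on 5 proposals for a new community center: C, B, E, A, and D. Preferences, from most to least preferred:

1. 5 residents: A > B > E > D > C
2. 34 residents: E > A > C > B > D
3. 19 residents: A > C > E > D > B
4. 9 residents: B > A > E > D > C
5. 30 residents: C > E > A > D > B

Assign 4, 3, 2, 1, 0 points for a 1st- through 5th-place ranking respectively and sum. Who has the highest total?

C: 5·0 + 34·2 + 19·3 + 9·0 + 30·4 = 245
B: 5·3 + 34·1 + 19·0 + 9·4 + 30·0 = 85
E: 5·2 + 34·4 + 19·2 + 9·2 + 30·3 = 292
A: 5·4 + 34·3 + 19·4 + 9·3 + 30·2 = 285
D: 5·1 + 34·0 + 19·1 + 9·1 + 30·1 = 63
E has the highest Borda score (292).

E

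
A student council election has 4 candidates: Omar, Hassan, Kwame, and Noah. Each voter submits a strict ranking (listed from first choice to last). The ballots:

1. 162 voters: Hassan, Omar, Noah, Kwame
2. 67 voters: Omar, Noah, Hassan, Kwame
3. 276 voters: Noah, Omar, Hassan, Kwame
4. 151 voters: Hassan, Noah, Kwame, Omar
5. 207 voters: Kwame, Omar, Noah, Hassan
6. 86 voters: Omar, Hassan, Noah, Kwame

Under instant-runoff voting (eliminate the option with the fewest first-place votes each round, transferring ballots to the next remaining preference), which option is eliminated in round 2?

Kwame

Round 1: Omar 153, Hassan 313, Kwame 207, Noah 276. Eliminate Omar.
Round 2: Hassan 399, Kwame 207, Noah 343. Eliminate Kwame.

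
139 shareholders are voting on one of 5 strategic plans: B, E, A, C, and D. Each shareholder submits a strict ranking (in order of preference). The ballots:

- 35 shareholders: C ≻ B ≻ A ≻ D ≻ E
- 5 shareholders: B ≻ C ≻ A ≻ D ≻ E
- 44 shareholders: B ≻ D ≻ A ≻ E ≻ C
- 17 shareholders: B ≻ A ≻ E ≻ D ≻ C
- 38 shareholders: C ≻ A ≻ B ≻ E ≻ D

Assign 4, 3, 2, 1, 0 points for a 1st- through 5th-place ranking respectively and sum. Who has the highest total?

B

B: 35·3 + 5·4 + 44·4 + 17·4 + 38·2 = 445
E: 35·0 + 5·0 + 44·1 + 17·2 + 38·1 = 116
A: 35·2 + 5·2 + 44·2 + 17·3 + 38·3 = 333
C: 35·4 + 5·3 + 44·0 + 17·0 + 38·4 = 307
D: 35·1 + 5·1 + 44·3 + 17·1 + 38·0 = 189
B has the highest Borda score (445).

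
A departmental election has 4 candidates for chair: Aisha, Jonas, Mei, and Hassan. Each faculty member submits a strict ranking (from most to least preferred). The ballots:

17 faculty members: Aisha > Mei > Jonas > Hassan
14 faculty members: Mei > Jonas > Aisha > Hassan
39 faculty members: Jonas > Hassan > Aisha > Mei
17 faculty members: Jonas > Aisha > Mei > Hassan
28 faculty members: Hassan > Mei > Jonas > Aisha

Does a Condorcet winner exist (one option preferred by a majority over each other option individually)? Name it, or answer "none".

Checking pairwise contests:
Jonas beats Aisha 98–17.
Mei beats Jonas 59–56.
Aisha beats Mei 73–42.
Jonas beats Hassan 87–28.
Every option loses at least one head-to-head, so there is no Condorcet winner.

none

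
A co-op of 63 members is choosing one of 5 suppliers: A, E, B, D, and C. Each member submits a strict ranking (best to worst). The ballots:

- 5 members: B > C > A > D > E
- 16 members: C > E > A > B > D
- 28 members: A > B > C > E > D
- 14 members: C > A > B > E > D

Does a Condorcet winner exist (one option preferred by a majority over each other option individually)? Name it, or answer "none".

none

Checking pairwise contests:
C beats A 35–28.
A beats E 47–16.
A beats B 58–5.
A beats D 63–0.
B beats C 33–30.
Every option loses at least one head-to-head, so there is no Condorcet winner.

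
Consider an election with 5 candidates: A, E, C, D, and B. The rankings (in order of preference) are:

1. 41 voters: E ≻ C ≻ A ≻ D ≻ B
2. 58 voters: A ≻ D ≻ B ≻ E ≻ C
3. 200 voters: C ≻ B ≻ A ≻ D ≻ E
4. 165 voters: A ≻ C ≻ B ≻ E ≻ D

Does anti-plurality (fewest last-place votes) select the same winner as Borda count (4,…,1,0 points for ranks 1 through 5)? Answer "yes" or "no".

Anti-plurality — last-place votes: A 0, E 200, C 58, D 165, B 41. Winner: A.
Borda — scores: A 1374, E 387, C 1418, D 415, B 1046. Winner: C.
The two methods disagree.

no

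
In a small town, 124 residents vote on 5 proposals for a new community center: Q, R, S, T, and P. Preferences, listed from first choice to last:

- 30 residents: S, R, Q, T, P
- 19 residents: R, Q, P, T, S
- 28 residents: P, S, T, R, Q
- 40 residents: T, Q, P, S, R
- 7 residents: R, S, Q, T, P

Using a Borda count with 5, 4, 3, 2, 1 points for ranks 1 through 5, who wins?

Q: 30·3 + 19·4 + 28·1 + 40·4 + 7·3 = 375
R: 30·4 + 19·5 + 28·2 + 40·1 + 7·5 = 346
S: 30·5 + 19·1 + 28·4 + 40·2 + 7·4 = 389
T: 30·2 + 19·2 + 28·3 + 40·5 + 7·2 = 396
P: 30·1 + 19·3 + 28·5 + 40·3 + 7·1 = 354
T has the highest Borda score (396).

T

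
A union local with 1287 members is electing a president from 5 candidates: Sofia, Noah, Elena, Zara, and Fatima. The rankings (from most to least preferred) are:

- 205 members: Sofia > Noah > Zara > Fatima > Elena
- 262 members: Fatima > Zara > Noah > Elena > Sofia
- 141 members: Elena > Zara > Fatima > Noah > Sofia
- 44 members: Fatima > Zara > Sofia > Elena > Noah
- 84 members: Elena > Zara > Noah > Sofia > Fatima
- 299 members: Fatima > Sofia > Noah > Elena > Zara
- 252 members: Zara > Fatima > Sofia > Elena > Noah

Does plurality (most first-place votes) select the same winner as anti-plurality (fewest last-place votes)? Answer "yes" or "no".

yes

Plurality — first-place votes: Sofia 205, Noah 0, Elena 225, Zara 252, Fatima 605. Winner: Fatima.
Anti-plurality — last-place votes: Sofia 403, Noah 296, Elena 205, Zara 299, Fatima 84. Winner: Fatima.
The two methods agree.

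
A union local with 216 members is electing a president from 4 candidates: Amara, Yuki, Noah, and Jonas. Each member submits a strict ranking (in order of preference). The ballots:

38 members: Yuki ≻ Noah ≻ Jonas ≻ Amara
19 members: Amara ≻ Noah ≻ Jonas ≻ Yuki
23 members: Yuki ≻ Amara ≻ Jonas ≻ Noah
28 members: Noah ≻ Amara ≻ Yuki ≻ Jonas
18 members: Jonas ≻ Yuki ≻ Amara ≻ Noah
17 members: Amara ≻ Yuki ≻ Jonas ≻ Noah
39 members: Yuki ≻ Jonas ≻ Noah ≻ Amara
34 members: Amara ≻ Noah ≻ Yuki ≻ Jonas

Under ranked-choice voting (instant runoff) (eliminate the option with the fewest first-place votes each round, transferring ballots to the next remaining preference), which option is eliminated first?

Round 1: Amara 70, Yuki 100, Noah 28, Jonas 18. Eliminate Jonas.

Jonas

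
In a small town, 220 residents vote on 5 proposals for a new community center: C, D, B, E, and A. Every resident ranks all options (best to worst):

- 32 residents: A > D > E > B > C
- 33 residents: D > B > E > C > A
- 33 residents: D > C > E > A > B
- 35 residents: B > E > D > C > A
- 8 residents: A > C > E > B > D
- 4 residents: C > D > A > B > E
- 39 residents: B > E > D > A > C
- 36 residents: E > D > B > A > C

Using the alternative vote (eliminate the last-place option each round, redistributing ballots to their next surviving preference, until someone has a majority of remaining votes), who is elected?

D

Round 1: C 4, D 66, B 74, E 36, A 40. Eliminate C.
Round 2: D 70, B 74, E 36, A 40. Eliminate E.
Round 3: D 106, B 74, A 40. Eliminate A.
Round 4: D 138, B 82. D has a majority.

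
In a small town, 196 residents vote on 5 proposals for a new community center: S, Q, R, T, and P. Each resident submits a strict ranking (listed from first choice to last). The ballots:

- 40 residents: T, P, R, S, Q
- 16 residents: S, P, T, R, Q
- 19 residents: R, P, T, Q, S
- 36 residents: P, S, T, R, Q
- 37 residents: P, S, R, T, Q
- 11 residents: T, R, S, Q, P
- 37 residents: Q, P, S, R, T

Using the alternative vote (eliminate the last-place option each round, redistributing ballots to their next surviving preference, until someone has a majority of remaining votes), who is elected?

Round 1: S 16, Q 37, R 19, T 51, P 73. Eliminate S.
Round 2: Q 37, R 19, T 51, P 89. Eliminate R.
Round 3: Q 37, T 51, P 108. P has a majority.

P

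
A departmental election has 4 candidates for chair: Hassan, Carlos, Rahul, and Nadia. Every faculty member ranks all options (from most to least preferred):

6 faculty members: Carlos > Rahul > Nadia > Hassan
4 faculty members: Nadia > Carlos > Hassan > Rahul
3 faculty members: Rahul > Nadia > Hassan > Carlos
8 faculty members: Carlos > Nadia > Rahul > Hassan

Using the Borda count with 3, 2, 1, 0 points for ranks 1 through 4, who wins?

Carlos

Hassan: 6·0 + 4·1 + 3·1 + 8·0 = 7
Carlos: 6·3 + 4·2 + 3·0 + 8·3 = 50
Rahul: 6·2 + 4·0 + 3·3 + 8·1 = 29
Nadia: 6·1 + 4·3 + 3·2 + 8·2 = 40
Carlos has the highest Borda score (50).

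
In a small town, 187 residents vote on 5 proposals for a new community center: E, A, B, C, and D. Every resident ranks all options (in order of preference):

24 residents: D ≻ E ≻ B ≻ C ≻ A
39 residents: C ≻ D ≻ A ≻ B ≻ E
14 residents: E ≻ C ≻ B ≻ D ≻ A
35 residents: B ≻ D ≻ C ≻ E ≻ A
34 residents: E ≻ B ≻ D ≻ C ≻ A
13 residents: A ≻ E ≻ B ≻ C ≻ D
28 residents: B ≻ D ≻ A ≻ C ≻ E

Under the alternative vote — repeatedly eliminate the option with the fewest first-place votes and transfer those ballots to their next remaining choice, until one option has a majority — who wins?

Round 1: E 48, A 13, B 63, C 39, D 24. Eliminate A.
Round 2: E 61, B 63, C 39, D 24. Eliminate D.
Round 3: E 85, B 63, C 39. Eliminate C.
Round 4: E 85, B 102. B has a majority.

B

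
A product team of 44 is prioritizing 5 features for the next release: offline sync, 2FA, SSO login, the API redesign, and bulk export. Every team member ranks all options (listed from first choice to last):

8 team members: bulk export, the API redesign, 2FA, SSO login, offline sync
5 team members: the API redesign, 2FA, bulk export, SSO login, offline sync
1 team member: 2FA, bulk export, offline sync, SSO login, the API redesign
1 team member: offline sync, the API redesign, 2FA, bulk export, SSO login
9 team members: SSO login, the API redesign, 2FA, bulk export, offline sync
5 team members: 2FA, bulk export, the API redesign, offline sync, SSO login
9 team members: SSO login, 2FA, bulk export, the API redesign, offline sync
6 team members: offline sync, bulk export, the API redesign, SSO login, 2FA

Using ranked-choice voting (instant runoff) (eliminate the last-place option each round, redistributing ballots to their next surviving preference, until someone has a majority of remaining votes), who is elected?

bulk export

Round 1: offline sync 7, 2FA 6, SSO login 18, the API redesign 5, bulk export 8. Eliminate the API redesign.
Round 2: offline sync 7, 2FA 11, SSO login 18, bulk export 8. Eliminate offline sync.
Round 3: 2FA 12, SSO login 18, bulk export 14. Eliminate 2FA.
Round 4: SSO login 18, bulk export 26. Bulk export has a majority.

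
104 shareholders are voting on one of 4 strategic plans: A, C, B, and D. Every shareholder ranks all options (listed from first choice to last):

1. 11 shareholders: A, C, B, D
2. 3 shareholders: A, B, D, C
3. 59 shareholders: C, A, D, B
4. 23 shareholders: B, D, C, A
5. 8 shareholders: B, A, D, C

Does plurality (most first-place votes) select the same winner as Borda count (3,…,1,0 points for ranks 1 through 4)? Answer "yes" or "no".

Plurality — first-place votes: A 14, C 59, B 31, D 0. Winner: C.
Borda — scores: A 176, C 222, B 110, D 116. Winner: C.
The two methods agree.

yes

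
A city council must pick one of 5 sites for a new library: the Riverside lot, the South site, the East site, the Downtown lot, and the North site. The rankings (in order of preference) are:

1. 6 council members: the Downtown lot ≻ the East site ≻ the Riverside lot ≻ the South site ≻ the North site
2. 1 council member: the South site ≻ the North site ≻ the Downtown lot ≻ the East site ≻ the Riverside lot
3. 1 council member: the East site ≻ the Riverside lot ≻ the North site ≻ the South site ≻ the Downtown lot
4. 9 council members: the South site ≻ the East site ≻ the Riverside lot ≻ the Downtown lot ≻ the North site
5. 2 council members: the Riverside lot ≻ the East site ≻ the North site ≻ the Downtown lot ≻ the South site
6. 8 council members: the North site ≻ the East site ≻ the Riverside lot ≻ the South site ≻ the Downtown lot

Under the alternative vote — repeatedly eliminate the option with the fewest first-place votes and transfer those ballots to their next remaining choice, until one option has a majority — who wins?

Round 1: the Riverside lot 2, the South site 10, the East site 1, the Downtown lot 6, the North site 8. Eliminate the East site.
Round 2: the Riverside lot 3, the South site 10, the Downtown lot 6, the North site 8. Eliminate the Riverside lot.
Round 3: the South site 10, the Downtown lot 6, the North site 11. Eliminate the Downtown lot.
Round 4: the South site 16, the North site 11. The South site has a majority.

the South site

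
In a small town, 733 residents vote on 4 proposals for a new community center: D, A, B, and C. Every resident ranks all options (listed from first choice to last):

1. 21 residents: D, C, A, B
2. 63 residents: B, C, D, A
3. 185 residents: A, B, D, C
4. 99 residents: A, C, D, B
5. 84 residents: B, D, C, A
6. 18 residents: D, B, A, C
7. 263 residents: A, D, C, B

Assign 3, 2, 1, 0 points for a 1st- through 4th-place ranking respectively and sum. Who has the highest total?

D: 21·3 + 63·1 + 185·1 + 99·1 + 84·2 + 18·3 + 263·2 = 1158
A: 21·1 + 63·0 + 185·3 + 99·3 + 84·0 + 18·1 + 263·3 = 1680
B: 21·0 + 63·3 + 185·2 + 99·0 + 84·3 + 18·2 + 263·0 = 847
C: 21·2 + 63·2 + 185·0 + 99·2 + 84·1 + 18·0 + 263·1 = 713
A has the highest Borda score (1680).

A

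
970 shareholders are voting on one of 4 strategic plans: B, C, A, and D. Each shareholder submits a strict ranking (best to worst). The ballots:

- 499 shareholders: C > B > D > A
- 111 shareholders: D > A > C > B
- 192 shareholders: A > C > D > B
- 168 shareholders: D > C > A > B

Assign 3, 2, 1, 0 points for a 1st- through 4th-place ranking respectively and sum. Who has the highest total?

C

B: 499·2 + 111·0 + 192·0 + 168·0 = 998
C: 499·3 + 111·1 + 192·2 + 168·2 = 2328
A: 499·0 + 111·2 + 192·3 + 168·1 = 966
D: 499·1 + 111·3 + 192·1 + 168·3 = 1528
C has the highest Borda score (2328).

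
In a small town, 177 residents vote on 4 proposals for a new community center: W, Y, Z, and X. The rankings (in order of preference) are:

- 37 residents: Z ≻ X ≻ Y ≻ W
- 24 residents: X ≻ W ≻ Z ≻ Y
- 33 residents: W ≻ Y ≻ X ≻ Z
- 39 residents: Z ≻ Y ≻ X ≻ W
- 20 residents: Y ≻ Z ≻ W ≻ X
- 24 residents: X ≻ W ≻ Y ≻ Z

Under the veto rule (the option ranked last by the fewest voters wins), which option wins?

X

Last-place votes: W 76, Y 24, Z 57, X 20.
X is ranked last by the fewest voters, so X wins.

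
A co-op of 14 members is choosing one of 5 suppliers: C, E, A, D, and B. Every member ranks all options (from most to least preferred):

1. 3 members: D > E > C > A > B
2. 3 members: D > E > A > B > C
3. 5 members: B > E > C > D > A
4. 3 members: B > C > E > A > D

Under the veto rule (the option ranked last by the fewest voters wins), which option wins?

E

Last-place votes: C 3, E 0, A 5, D 3, B 3.
E is ranked last by the fewest voters, so E wins.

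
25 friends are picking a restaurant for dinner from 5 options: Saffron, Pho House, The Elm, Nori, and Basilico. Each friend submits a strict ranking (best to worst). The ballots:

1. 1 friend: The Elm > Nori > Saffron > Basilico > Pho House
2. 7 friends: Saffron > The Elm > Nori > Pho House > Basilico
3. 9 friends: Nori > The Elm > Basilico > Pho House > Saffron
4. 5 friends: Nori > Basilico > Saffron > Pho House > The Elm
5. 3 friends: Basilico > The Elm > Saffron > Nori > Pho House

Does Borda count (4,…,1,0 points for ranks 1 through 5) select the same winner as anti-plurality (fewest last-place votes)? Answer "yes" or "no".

yes

Borda — scores: Saffron 46, Pho House 21, The Elm 61, Nori 76, Basilico 46. Winner: Nori.
Anti-plurality — last-place votes: Saffron 9, Pho House 4, The Elm 5, Nori 0, Basilico 7. Winner: Nori.
The two methods agree.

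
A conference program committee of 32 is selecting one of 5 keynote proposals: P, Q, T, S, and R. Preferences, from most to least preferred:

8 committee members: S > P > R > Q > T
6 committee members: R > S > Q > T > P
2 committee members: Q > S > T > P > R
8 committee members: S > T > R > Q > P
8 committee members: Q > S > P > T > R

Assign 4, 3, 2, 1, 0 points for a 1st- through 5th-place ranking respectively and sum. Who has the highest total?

P: 8·3 + 6·0 + 2·1 + 8·0 + 8·2 = 42
Q: 8·1 + 6·2 + 2·4 + 8·1 + 8·4 = 68
T: 8·0 + 6·1 + 2·2 + 8·3 + 8·1 = 42
S: 8·4 + 6·3 + 2·3 + 8·4 + 8·3 = 112
R: 8·2 + 6·4 + 2·0 + 8·2 + 8·0 = 56
S has the highest Borda score (112).

S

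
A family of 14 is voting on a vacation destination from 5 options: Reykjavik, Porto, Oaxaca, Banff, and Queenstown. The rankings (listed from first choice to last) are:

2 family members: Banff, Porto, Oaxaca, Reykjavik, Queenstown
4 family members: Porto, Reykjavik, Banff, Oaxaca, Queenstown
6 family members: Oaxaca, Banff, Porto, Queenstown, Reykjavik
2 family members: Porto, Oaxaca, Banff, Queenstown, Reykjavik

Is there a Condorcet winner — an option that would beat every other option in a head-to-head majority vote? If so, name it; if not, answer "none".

none

Checking pairwise contests:
Porto beats Reykjavik 14–0.
Banff beats Porto 8–6.
Porto beats Oaxaca 8–6.
Oaxaca beats Banff 8–6.
Porto beats Queenstown 14–0.
Every option loses at least one head-to-head, so there is no Condorcet winner.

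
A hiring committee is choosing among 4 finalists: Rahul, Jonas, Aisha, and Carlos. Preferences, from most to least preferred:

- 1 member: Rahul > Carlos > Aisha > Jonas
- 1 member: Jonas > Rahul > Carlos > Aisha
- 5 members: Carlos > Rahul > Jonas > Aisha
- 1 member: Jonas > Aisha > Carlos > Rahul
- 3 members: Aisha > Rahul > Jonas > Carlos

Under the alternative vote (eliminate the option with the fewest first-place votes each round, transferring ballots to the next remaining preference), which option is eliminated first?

Round 1: Rahul 1, Jonas 2, Aisha 3, Carlos 5. Eliminate Rahul.

Rahul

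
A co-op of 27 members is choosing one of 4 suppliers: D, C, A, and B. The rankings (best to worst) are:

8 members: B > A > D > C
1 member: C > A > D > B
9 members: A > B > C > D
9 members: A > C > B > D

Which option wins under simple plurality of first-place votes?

A

First-place votes: D 0, C 1, A 18, B 8.
A has the most first-place votes.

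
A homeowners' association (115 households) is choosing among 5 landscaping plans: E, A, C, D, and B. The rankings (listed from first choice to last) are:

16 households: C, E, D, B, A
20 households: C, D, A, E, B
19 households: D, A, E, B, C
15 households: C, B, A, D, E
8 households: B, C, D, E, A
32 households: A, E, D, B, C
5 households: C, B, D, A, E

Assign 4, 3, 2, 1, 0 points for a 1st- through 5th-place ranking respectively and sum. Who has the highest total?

D

E: 16·3 + 20·1 + 19·2 + 15·0 + 8·1 + 32·3 + 5·0 = 210
A: 16·0 + 20·2 + 19·3 + 15·2 + 8·0 + 32·4 + 5·1 = 260
C: 16·4 + 20·4 + 19·0 + 15·4 + 8·3 + 32·0 + 5·4 = 248
D: 16·2 + 20·3 + 19·4 + 15·1 + 8·2 + 32·2 + 5·2 = 273
B: 16·1 + 20·0 + 19·1 + 15·3 + 8·4 + 32·1 + 5·3 = 159
D has the highest Borda score (273).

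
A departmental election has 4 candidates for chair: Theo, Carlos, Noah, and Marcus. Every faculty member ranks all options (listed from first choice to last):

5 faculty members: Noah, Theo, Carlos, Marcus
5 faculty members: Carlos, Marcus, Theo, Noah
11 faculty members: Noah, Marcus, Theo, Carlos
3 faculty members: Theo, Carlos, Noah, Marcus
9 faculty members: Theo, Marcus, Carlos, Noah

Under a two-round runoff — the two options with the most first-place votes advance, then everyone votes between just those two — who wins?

Round 1 first-place votes: Theo 12, Carlos 5, Noah 16, Marcus 0.
Noah and Theo advance.
Runoff: Noah is preferred to Theo by 16 voters; Theo by 17.
Theo wins the runoff.

Theo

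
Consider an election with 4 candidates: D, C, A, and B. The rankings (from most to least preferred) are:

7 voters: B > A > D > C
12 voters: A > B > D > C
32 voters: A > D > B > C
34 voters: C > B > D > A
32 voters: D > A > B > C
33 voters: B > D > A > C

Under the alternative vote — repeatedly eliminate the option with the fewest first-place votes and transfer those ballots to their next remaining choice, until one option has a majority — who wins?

A

Round 1: D 32, C 34, A 44, B 40. Eliminate D.
Round 2: C 34, A 76, B 40. A has a majority.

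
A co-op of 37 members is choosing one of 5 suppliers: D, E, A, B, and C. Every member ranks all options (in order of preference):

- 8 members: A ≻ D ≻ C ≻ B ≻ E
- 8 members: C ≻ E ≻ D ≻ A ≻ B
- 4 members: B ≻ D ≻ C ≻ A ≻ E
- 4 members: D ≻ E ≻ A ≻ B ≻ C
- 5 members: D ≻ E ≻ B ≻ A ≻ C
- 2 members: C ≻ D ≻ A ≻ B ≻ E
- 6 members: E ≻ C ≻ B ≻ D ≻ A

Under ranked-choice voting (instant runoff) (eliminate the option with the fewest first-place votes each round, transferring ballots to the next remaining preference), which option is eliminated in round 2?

E

Round 1: D 9, E 6, A 8, B 4, C 10. Eliminate B.
Round 2: D 13, E 6, A 8, C 10. Eliminate E.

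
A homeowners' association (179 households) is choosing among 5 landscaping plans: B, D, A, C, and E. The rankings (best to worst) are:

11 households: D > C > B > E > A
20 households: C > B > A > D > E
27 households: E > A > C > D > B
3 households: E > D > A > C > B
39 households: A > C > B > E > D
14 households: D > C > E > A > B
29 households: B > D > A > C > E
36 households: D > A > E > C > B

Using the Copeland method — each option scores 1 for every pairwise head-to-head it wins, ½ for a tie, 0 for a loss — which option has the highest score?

B: beats E; loses to D, A, and C → score 1.
D: beats B, A, C, and E → score 4.
A: beats B, C, and E; loses to D → score 3.
C: beats B and E; loses to D and A → score 2.
E: loses to B, D, A, and C → score 0.
D has the best pairwise record.

D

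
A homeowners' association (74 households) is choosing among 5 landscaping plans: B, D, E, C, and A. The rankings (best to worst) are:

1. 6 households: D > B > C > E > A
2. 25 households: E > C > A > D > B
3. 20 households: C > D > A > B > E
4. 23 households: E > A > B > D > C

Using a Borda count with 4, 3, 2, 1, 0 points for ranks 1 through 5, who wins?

B: 6·3 + 25·0 + 20·1 + 23·2 = 84
D: 6·4 + 25·1 + 20·3 + 23·1 = 132
E: 6·1 + 25·4 + 20·0 + 23·4 = 198
C: 6·2 + 25·3 + 20·4 + 23·0 = 167
A: 6·0 + 25·2 + 20·2 + 23·3 = 159
E has the highest Borda score (198).

E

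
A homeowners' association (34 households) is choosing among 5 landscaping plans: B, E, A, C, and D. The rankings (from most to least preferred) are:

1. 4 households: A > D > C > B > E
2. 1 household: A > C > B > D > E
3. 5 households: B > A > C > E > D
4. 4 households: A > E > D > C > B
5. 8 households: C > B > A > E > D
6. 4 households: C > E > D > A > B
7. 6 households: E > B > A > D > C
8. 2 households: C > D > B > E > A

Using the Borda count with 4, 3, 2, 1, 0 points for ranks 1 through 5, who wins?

A

B: 4·1 + 1·2 + 5·4 + 4·0 + 8·3 + 4·0 + 6·3 + 2·2 = 72
E: 4·0 + 1·0 + 5·1 + 4·3 + 8·1 + 4·3 + 6·4 + 2·1 = 63
A: 4·4 + 1·4 + 5·3 + 4·4 + 8·2 + 4·1 + 6·2 + 2·0 = 83
C: 4·2 + 1·3 + 5·2 + 4·1 + 8·4 + 4·4 + 6·0 + 2·4 = 81
D: 4·3 + 1·1 + 5·0 + 4·2 + 8·0 + 4·2 + 6·1 + 2·3 = 41
A has the highest Borda score (83).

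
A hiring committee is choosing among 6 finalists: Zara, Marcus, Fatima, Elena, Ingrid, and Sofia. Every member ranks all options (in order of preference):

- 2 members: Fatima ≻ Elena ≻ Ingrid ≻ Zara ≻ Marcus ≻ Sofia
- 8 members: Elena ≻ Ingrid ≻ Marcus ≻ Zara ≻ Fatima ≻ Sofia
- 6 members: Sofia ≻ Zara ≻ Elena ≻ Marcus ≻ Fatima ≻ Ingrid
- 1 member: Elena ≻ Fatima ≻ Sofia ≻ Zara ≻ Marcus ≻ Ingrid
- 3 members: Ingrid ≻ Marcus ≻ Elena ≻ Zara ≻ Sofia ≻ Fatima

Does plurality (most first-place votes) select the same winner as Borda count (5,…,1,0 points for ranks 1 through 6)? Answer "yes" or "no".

Plurality — first-place votes: Zara 0, Marcus 0, Fatima 2, Elena 9, Ingrid 3, Sofia 6. Winner: Elena.
Borda — scores: Zara 52, Marcus 51, Fatima 28, Elena 80, Ingrid 53, Sofia 36. Winner: Elena.
The two methods agree.

yes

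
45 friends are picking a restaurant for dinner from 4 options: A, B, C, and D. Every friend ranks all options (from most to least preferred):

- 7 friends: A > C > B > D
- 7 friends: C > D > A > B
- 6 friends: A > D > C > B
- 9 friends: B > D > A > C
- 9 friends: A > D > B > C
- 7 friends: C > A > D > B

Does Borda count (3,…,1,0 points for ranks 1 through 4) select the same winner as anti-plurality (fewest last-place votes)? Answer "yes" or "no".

Borda — scores: A 96, B 43, C 62, D 69. Winner: A.
Anti-plurality — last-place votes: A 0, B 20, C 18, D 7. Winner: A.
The two methods agree.

yes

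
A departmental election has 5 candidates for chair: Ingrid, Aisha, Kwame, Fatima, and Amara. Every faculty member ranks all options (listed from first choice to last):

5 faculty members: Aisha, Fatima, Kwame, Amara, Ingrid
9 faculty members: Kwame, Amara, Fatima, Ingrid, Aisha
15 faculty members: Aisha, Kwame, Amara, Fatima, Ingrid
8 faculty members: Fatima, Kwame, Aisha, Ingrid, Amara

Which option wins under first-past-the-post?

Aisha

First-place votes: Ingrid 0, Aisha 20, Kwame 9, Fatima 8, Amara 0.
Aisha has the most first-place votes.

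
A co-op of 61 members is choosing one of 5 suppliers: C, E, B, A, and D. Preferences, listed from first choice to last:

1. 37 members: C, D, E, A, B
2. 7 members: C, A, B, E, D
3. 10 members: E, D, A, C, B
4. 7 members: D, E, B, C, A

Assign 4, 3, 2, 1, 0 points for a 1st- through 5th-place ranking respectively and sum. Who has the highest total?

C

C: 37·4 + 7·4 + 10·1 + 7·1 = 193
E: 37·2 + 7·1 + 10·4 + 7·3 = 142
B: 37·0 + 7·2 + 10·0 + 7·2 = 28
A: 37·1 + 7·3 + 10·2 + 7·0 = 78
D: 37·3 + 7·0 + 10·3 + 7·4 = 169
C has the highest Borda score (193).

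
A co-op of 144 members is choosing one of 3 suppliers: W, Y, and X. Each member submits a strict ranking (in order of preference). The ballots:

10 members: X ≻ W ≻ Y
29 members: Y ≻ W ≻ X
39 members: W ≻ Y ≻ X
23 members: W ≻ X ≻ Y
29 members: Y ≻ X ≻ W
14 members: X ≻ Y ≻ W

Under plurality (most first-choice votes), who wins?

First-place votes: W 62, Y 58, X 24.
W has the most first-place votes.

W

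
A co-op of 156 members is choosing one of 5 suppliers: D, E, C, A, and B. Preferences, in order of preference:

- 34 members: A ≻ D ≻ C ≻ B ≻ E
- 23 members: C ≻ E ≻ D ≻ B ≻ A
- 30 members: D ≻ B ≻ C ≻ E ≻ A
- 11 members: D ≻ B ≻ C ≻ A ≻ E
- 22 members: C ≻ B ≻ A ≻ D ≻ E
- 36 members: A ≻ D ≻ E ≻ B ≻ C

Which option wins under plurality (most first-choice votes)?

First-place votes: D 41, E 0, C 45, A 70, B 0.
A has the most first-place votes.

A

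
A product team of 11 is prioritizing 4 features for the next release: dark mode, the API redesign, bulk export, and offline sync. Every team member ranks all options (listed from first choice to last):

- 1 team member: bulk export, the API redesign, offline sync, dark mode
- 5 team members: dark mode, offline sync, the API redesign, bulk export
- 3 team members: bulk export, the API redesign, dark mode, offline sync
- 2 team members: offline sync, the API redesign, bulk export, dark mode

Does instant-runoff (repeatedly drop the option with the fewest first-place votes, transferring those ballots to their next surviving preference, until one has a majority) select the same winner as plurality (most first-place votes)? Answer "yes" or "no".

no

Instant-runoff — R1 dark mode 5, the API redesign 0, bulk export 4, offline sync 2 (the API redesign out); R2 dark mode 5, bulk export 4, offline sync 2 (offline sync out); R3 dark mode 5, bulk export 6 (bulk export winner). Winner: bulk export.
Plurality — first-place votes: dark mode 5, the API redesign 0, bulk export 4, offline sync 2. Winner: dark mode.
The two methods disagree.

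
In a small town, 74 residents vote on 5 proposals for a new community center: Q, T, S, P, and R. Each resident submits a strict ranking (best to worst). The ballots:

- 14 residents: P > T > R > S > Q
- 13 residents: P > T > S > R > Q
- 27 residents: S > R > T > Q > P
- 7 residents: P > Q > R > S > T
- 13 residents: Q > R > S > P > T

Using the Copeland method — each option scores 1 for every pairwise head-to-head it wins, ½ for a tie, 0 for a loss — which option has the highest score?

S

Q: beats P; loses to T, S, and R → score 1.
T: beats Q; loses to S, P, and R → score 1.
S: beats Q, T, P, and R → score 4.
P: beats T; loses to Q, S, and R → score 1.
R: beats Q, T, and P; loses to S → score 3.
S has the best pairwise record.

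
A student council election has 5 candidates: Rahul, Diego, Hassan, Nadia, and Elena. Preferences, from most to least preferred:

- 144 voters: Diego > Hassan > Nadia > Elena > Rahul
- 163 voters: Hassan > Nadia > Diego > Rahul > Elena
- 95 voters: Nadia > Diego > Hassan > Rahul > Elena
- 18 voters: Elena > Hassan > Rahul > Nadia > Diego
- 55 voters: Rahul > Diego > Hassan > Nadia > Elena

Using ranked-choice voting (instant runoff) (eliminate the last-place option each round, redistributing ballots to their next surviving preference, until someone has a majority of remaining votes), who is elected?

Round 1: Rahul 55, Diego 144, Hassan 163, Nadia 95, Elena 18. Eliminate Elena.
Round 2: Rahul 55, Diego 144, Hassan 181, Nadia 95. Eliminate Rahul.
Round 3: Diego 199, Hassan 181, Nadia 95. Eliminate Nadia.
Round 4: Diego 294, Hassan 181. Diego has a majority.

Diego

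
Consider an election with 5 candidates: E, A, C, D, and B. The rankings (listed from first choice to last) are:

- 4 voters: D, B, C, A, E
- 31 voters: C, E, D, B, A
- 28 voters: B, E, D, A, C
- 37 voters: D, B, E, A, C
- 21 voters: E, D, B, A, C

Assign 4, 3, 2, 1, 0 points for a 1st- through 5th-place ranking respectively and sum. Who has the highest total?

E: 4·0 + 31·3 + 28·3 + 37·2 + 21·4 = 335
A: 4·1 + 31·0 + 28·1 + 37·1 + 21·1 = 90
C: 4·2 + 31·4 + 28·0 + 37·0 + 21·0 = 132
D: 4·4 + 31·2 + 28·2 + 37·4 + 21·3 = 345
B: 4·3 + 31·1 + 28·4 + 37·3 + 21·2 = 308
D has the highest Borda score (345).

D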